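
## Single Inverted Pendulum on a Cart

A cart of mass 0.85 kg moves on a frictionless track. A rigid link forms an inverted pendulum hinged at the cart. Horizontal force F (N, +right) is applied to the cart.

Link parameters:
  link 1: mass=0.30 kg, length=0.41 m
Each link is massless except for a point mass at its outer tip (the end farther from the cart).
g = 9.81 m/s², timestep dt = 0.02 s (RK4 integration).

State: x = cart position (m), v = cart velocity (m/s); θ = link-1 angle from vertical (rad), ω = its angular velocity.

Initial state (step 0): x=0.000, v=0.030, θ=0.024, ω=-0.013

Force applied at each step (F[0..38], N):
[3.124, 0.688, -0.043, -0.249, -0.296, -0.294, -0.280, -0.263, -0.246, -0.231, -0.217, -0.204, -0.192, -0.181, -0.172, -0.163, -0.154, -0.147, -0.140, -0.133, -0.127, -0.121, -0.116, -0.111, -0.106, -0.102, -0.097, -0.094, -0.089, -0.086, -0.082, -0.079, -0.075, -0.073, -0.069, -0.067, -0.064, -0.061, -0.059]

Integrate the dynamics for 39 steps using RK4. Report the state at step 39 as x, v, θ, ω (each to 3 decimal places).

Answer: x=0.034, v=0.002, θ=-0.005, ω=0.009

Derivation:
apply F[0]=+3.124 → step 1: x=0.001, v=0.102, θ=0.022, ω=-0.177
apply F[1]=+0.688 → step 2: x=0.004, v=0.117, θ=0.018, ω=-0.203
apply F[2]=-0.043 → step 3: x=0.006, v=0.115, θ=0.014, ω=-0.190
apply F[3]=-0.249 → step 4: x=0.008, v=0.108, θ=0.011, ω=-0.168
apply F[4]=-0.296 → step 5: x=0.010, v=0.100, θ=0.008, ω=-0.145
apply F[5]=-0.294 → step 6: x=0.012, v=0.093, θ=0.005, ω=-0.124
apply F[6]=-0.280 → step 7: x=0.014, v=0.086, θ=0.003, ω=-0.106
apply F[7]=-0.263 → step 8: x=0.015, v=0.080, θ=0.001, ω=-0.090
apply F[8]=-0.246 → step 9: x=0.017, v=0.074, θ=-0.001, ω=-0.075
apply F[9]=-0.231 → step 10: x=0.018, v=0.069, θ=-0.002, ω=-0.063
apply F[10]=-0.217 → step 11: x=0.020, v=0.064, θ=-0.003, ω=-0.053
apply F[11]=-0.204 → step 12: x=0.021, v=0.059, θ=-0.004, ω=-0.044
apply F[12]=-0.192 → step 13: x=0.022, v=0.055, θ=-0.005, ω=-0.036
apply F[13]=-0.181 → step 14: x=0.023, v=0.051, θ=-0.006, ω=-0.029
apply F[14]=-0.172 → step 15: x=0.024, v=0.047, θ=-0.006, ω=-0.023
apply F[15]=-0.163 → step 16: x=0.025, v=0.044, θ=-0.007, ω=-0.018
apply F[16]=-0.154 → step 17: x=0.026, v=0.041, θ=-0.007, ω=-0.014
apply F[17]=-0.147 → step 18: x=0.027, v=0.038, θ=-0.007, ω=-0.010
apply F[18]=-0.140 → step 19: x=0.027, v=0.035, θ=-0.008, ω=-0.007
apply F[19]=-0.133 → step 20: x=0.028, v=0.033, θ=-0.008, ω=-0.004
apply F[20]=-0.127 → step 21: x=0.029, v=0.030, θ=-0.008, ω=-0.002
apply F[21]=-0.121 → step 22: x=0.029, v=0.028, θ=-0.008, ω=0.000
apply F[22]=-0.116 → step 23: x=0.030, v=0.026, θ=-0.008, ω=0.002
apply F[23]=-0.111 → step 24: x=0.030, v=0.024, θ=-0.008, ω=0.004
apply F[24]=-0.106 → step 25: x=0.031, v=0.022, θ=-0.008, ω=0.005
apply F[25]=-0.102 → step 26: x=0.031, v=0.020, θ=-0.007, ω=0.006
apply F[26]=-0.097 → step 27: x=0.032, v=0.018, θ=-0.007, ω=0.007
apply F[27]=-0.094 → step 28: x=0.032, v=0.016, θ=-0.007, ω=0.007
apply F[28]=-0.089 → step 29: x=0.032, v=0.015, θ=-0.007, ω=0.008
apply F[29]=-0.086 → step 30: x=0.033, v=0.013, θ=-0.007, ω=0.008
apply F[30]=-0.082 → step 31: x=0.033, v=0.012, θ=-0.007, ω=0.009
apply F[31]=-0.079 → step 32: x=0.033, v=0.010, θ=-0.007, ω=0.009
apply F[32]=-0.075 → step 33: x=0.033, v=0.009, θ=-0.006, ω=0.009
apply F[33]=-0.073 → step 34: x=0.033, v=0.008, θ=-0.006, ω=0.009
apply F[34]=-0.069 → step 35: x=0.034, v=0.006, θ=-0.006, ω=0.009
apply F[35]=-0.067 → step 36: x=0.034, v=0.005, θ=-0.006, ω=0.009
apply F[36]=-0.064 → step 37: x=0.034, v=0.004, θ=-0.006, ω=0.009
apply F[37]=-0.061 → step 38: x=0.034, v=0.003, θ=-0.005, ω=0.009
apply F[38]=-0.059 → step 39: x=0.034, v=0.002, θ=-0.005, ω=0.009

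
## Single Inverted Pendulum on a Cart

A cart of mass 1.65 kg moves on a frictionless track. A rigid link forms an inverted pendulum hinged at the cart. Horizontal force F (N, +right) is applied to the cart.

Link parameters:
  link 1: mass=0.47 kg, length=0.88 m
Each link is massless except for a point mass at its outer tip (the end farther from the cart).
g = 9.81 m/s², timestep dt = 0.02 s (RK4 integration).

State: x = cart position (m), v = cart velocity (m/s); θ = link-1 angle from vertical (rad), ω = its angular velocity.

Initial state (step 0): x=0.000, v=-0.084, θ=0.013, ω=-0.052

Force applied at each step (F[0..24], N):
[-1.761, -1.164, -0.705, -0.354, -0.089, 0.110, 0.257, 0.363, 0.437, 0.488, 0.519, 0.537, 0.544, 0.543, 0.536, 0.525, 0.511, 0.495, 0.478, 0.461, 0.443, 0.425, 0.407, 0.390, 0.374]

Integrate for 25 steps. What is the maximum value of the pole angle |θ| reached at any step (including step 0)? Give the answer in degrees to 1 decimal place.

apply F[0]=-1.761 → step 1: x=-0.002, v=-0.106, θ=0.012, ω=-0.024
apply F[1]=-1.164 → step 2: x=-0.004, v=-0.121, θ=0.012, ω=-0.005
apply F[2]=-0.705 → step 3: x=-0.007, v=-0.130, θ=0.012, ω=0.008
apply F[3]=-0.354 → step 4: x=-0.009, v=-0.135, θ=0.012, ω=0.017
apply F[4]=-0.089 → step 5: x=-0.012, v=-0.137, θ=0.013, ω=0.022
apply F[5]=+0.110 → step 6: x=-0.015, v=-0.136, θ=0.013, ω=0.024
apply F[6]=+0.257 → step 7: x=-0.017, v=-0.134, θ=0.014, ω=0.024
apply F[7]=+0.363 → step 8: x=-0.020, v=-0.130, θ=0.014, ω=0.023
apply F[8]=+0.437 → step 9: x=-0.023, v=-0.126, θ=0.014, ω=0.021
apply F[9]=+0.488 → step 10: x=-0.025, v=-0.121, θ=0.015, ω=0.019
apply F[10]=+0.519 → step 11: x=-0.027, v=-0.115, θ=0.015, ω=0.016
apply F[11]=+0.537 → step 12: x=-0.030, v=-0.109, θ=0.015, ω=0.013
apply F[12]=+0.544 → step 13: x=-0.032, v=-0.104, θ=0.016, ω=0.010
apply F[13]=+0.543 → step 14: x=-0.034, v=-0.098, θ=0.016, ω=0.007
apply F[14]=+0.536 → step 15: x=-0.036, v=-0.092, θ=0.016, ω=0.004
apply F[15]=+0.525 → step 16: x=-0.038, v=-0.087, θ=0.016, ω=0.001
apply F[16]=+0.511 → step 17: x=-0.039, v=-0.082, θ=0.016, ω=-0.001
apply F[17]=+0.495 → step 18: x=-0.041, v=-0.077, θ=0.016, ω=-0.003
apply F[18]=+0.478 → step 19: x=-0.042, v=-0.072, θ=0.016, ω=-0.005
apply F[19]=+0.461 → step 20: x=-0.044, v=-0.067, θ=0.016, ω=-0.007
apply F[20]=+0.443 → step 21: x=-0.045, v=-0.062, θ=0.016, ω=-0.009
apply F[21]=+0.425 → step 22: x=-0.046, v=-0.058, θ=0.015, ω=-0.010
apply F[22]=+0.407 → step 23: x=-0.047, v=-0.054, θ=0.015, ω=-0.011
apply F[23]=+0.390 → step 24: x=-0.048, v=-0.050, θ=0.015, ω=-0.013
apply F[24]=+0.374 → step 25: x=-0.049, v=-0.047, θ=0.015, ω=-0.013
Max |angle| over trajectory = 0.016 rad = 0.9°.

Answer: 0.9°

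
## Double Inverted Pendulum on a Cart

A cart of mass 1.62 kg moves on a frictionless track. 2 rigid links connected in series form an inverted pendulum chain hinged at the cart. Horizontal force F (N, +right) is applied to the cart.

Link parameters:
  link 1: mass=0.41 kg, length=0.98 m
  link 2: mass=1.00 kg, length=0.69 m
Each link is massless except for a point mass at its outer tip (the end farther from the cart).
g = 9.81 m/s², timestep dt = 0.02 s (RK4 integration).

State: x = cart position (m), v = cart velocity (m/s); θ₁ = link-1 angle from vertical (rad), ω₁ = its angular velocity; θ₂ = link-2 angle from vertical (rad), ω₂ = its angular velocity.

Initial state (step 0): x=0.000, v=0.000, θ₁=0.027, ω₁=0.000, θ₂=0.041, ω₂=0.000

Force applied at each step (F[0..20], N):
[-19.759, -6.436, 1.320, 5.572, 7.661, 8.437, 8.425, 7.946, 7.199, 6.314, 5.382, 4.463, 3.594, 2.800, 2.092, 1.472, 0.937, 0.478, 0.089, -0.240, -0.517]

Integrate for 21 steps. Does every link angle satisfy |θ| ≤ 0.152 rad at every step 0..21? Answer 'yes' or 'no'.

Answer: yes

Derivation:
apply F[0]=-19.759 → step 1: x=-0.002, v=-0.249, θ₁=0.030, ω₁=0.253, θ₂=0.041, ω₂=0.012
apply F[1]=-6.436 → step 2: x=-0.008, v=-0.333, θ₁=0.035, ω₁=0.342, θ₂=0.041, ω₂=0.021
apply F[2]=+1.320 → step 3: x=-0.015, v=-0.324, θ₁=0.042, ω₁=0.338, θ₂=0.042, ω₂=0.024
apply F[3]=+5.572 → step 4: x=-0.021, v=-0.263, θ₁=0.048, ω₁=0.287, θ₂=0.042, ω₂=0.020
apply F[4]=+7.661 → step 5: x=-0.025, v=-0.177, θ₁=0.053, ω₁=0.214, θ₂=0.043, ω₂=0.012
apply F[5]=+8.437 → step 6: x=-0.028, v=-0.082, θ₁=0.057, ω₁=0.135, θ₂=0.043, ω₂=-0.001
apply F[6]=+8.425 → step 7: x=-0.028, v=0.011, θ₁=0.059, ω₁=0.058, θ₂=0.043, ω₂=-0.016
apply F[7]=+7.946 → step 8: x=-0.027, v=0.099, θ₁=0.059, ω₁=-0.011, θ₂=0.042, ω₂=-0.033
apply F[8]=+7.199 → step 9: x=-0.025, v=0.178, θ₁=0.059, ω₁=-0.070, θ₂=0.041, ω₂=-0.050
apply F[9]=+6.314 → step 10: x=-0.020, v=0.246, θ₁=0.057, ω₁=-0.120, θ₂=0.040, ω₂=-0.067
apply F[10]=+5.382 → step 11: x=-0.015, v=0.303, θ₁=0.054, ω₁=-0.159, θ₂=0.039, ω₂=-0.082
apply F[11]=+4.463 → step 12: x=-0.008, v=0.349, θ₁=0.050, ω₁=-0.188, θ₂=0.037, ω₂=-0.097
apply F[12]=+3.594 → step 13: x=-0.001, v=0.385, θ₁=0.046, ω₁=-0.209, θ₂=0.035, ω₂=-0.109
apply F[13]=+2.800 → step 14: x=0.007, v=0.412, θ₁=0.042, ω₁=-0.223, θ₂=0.033, ω₂=-0.119
apply F[14]=+2.092 → step 15: x=0.015, v=0.431, θ₁=0.038, ω₁=-0.230, θ₂=0.030, ω₂=-0.128
apply F[15]=+1.472 → step 16: x=0.024, v=0.443, θ₁=0.033, ω₁=-0.232, θ₂=0.027, ω₂=-0.134
apply F[16]=+0.937 → step 17: x=0.033, v=0.449, θ₁=0.028, ω₁=-0.230, θ₂=0.025, ω₂=-0.138
apply F[17]=+0.478 → step 18: x=0.042, v=0.451, θ₁=0.024, ω₁=-0.225, θ₂=0.022, ω₂=-0.141
apply F[18]=+0.089 → step 19: x=0.051, v=0.448, θ₁=0.019, ω₁=-0.218, θ₂=0.019, ω₂=-0.142
apply F[19]=-0.240 → step 20: x=0.060, v=0.442, θ₁=0.015, ω₁=-0.208, θ₂=0.016, ω₂=-0.142
apply F[20]=-0.517 → step 21: x=0.069, v=0.434, θ₁=0.011, ω₁=-0.198, θ₂=0.013, ω₂=-0.140
Max |angle| over trajectory = 0.059 rad; bound = 0.152 → within bound.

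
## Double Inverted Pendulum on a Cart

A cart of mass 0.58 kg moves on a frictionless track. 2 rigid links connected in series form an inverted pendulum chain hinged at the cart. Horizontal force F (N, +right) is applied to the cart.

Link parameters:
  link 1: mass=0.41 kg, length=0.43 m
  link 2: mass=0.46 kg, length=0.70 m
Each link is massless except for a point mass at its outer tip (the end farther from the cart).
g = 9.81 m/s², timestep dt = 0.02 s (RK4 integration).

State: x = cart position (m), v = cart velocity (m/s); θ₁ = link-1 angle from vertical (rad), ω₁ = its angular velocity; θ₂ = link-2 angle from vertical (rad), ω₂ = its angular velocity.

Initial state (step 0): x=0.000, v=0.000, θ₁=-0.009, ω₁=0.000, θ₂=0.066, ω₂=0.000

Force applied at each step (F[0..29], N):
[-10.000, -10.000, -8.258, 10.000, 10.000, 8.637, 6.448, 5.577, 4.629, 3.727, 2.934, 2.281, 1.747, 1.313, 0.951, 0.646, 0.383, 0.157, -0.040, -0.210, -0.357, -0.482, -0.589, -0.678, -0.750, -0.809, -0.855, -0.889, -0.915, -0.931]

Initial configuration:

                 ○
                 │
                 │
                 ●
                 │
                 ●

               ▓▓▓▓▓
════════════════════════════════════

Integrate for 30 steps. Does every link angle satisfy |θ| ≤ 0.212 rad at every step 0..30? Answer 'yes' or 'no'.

apply F[0]=-10.000 → step 1: x=-0.003, v=-0.343, θ₁=-0.001, ω₁=0.758, θ₂=0.066, ω₂=0.043
apply F[1]=-10.000 → step 2: x=-0.014, v=-0.690, θ₁=0.021, ω₁=1.541, θ₂=0.068, ω₂=0.075
apply F[2]=-8.258 → step 3: x=-0.030, v=-0.984, θ₁=0.059, ω₁=2.229, θ₂=0.069, ω₂=0.089
apply F[3]=+10.000 → step 4: x=-0.047, v=-0.662, θ₁=0.097, ω₁=1.523, θ₂=0.071, ω₂=0.084
apply F[4]=+10.000 → step 5: x=-0.057, v=-0.352, θ₁=0.120, ω₁=0.879, θ₂=0.073, ω₂=0.059
apply F[5]=+8.637 → step 6: x=-0.061, v=-0.097, θ₁=0.133, ω₁=0.380, θ₂=0.073, ω₂=0.022
apply F[6]=+6.448 → step 7: x=-0.062, v=0.081, θ₁=0.137, ω₁=0.066, θ₂=0.073, ω₂=-0.019
apply F[7]=+5.577 → step 8: x=-0.059, v=0.230, θ₁=0.136, ω₁=-0.178, θ₂=0.073, ω₂=-0.060
apply F[8]=+4.629 → step 9: x=-0.053, v=0.348, θ₁=0.131, ω₁=-0.355, θ₂=0.071, ω₂=-0.100
apply F[9]=+3.727 → step 10: x=-0.045, v=0.438, θ₁=0.123, ω₁=-0.474, θ₂=0.069, ω₂=-0.135
apply F[10]=+2.934 → step 11: x=-0.036, v=0.504, θ₁=0.113, ω₁=-0.546, θ₂=0.066, ω₂=-0.166
apply F[11]=+2.281 → step 12: x=-0.025, v=0.551, θ₁=0.101, ω₁=-0.584, θ₂=0.062, ω₂=-0.191
apply F[12]=+1.747 → step 13: x=-0.014, v=0.583, θ₁=0.089, ω₁=-0.598, θ₂=0.058, ω₂=-0.212
apply F[13]=+1.313 → step 14: x=-0.002, v=0.604, θ₁=0.078, ω₁=-0.595, θ₂=0.054, ω₂=-0.228
apply F[14]=+0.951 → step 15: x=0.010, v=0.616, θ₁=0.066, ω₁=-0.580, θ₂=0.049, ω₂=-0.240
apply F[15]=+0.646 → step 16: x=0.023, v=0.621, θ₁=0.055, ω₁=-0.557, θ₂=0.044, ω₂=-0.248
apply F[16]=+0.383 → step 17: x=0.035, v=0.620, θ₁=0.044, ω₁=-0.528, θ₂=0.039, ω₂=-0.253
apply F[17]=+0.157 → step 18: x=0.048, v=0.614, θ₁=0.033, ω₁=-0.496, θ₂=0.034, ω₂=-0.254
apply F[18]=-0.040 → step 19: x=0.060, v=0.605, θ₁=0.024, ω₁=-0.462, θ₂=0.029, ω₂=-0.252
apply F[19]=-0.210 → step 20: x=0.072, v=0.592, θ₁=0.015, ω₁=-0.427, θ₂=0.024, ω₂=-0.248
apply F[20]=-0.357 → step 21: x=0.083, v=0.576, θ₁=0.007, ω₁=-0.391, θ₂=0.019, ω₂=-0.242
apply F[21]=-0.482 → step 22: x=0.095, v=0.559, θ₁=-0.001, ω₁=-0.356, θ₂=0.014, ω₂=-0.234
apply F[22]=-0.589 → step 23: x=0.106, v=0.540, θ₁=-0.007, ω₁=-0.321, θ₂=0.010, ω₂=-0.225
apply F[23]=-0.678 → step 24: x=0.116, v=0.519, θ₁=-0.013, ω₁=-0.287, θ₂=0.005, ω₂=-0.214
apply F[24]=-0.750 → step 25: x=0.126, v=0.498, θ₁=-0.019, ω₁=-0.255, θ₂=0.001, ω₂=-0.203
apply F[25]=-0.809 → step 26: x=0.136, v=0.476, θ₁=-0.024, ω₁=-0.225, θ₂=-0.003, ω₂=-0.191
apply F[26]=-0.855 → step 27: x=0.145, v=0.455, θ₁=-0.028, ω₁=-0.197, θ₂=-0.007, ω₂=-0.179
apply F[27]=-0.889 → step 28: x=0.154, v=0.433, θ₁=-0.031, ω₁=-0.170, θ₂=-0.010, ω₂=-0.166
apply F[28]=-0.915 → step 29: x=0.163, v=0.411, θ₁=-0.035, ω₁=-0.145, θ₂=-0.013, ω₂=-0.153
apply F[29]=-0.931 → step 30: x=0.171, v=0.389, θ₁=-0.037, ω₁=-0.123, θ₂=-0.016, ω₂=-0.140
Max |angle| over trajectory = 0.137 rad; bound = 0.212 → within bound.

Answer: yes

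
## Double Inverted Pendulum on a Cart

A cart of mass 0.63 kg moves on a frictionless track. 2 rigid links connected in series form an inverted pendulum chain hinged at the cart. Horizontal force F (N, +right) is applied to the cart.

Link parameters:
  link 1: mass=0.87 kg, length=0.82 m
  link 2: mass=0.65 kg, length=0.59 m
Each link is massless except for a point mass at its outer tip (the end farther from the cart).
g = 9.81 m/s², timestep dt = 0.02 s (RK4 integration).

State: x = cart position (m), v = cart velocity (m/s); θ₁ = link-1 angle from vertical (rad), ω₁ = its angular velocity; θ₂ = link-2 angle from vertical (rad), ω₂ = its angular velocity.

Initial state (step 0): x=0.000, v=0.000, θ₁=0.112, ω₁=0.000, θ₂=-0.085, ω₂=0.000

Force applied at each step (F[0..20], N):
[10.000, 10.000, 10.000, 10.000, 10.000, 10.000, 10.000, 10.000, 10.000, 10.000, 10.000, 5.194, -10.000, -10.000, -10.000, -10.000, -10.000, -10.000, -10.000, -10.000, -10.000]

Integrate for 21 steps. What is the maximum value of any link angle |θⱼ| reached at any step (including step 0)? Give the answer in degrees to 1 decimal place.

apply F[0]=+10.000 → step 1: x=0.003, v=0.259, θ₁=0.110, ω₁=-0.250, θ₂=-0.086, ω₂=-0.126
apply F[1]=+10.000 → step 2: x=0.010, v=0.522, θ₁=0.102, ω₁=-0.506, θ₂=-0.090, ω₂=-0.248
apply F[2]=+10.000 → step 3: x=0.024, v=0.791, θ₁=0.089, ω₁=-0.775, θ₂=-0.096, ω₂=-0.364
apply F[3]=+10.000 → step 4: x=0.042, v=1.070, θ₁=0.071, ω₁=-1.063, θ₂=-0.104, ω₂=-0.469
apply F[4]=+10.000 → step 5: x=0.066, v=1.361, θ₁=0.046, ω₁=-1.376, θ₂=-0.115, ω₂=-0.561
apply F[5]=+10.000 → step 6: x=0.097, v=1.666, θ₁=0.016, ω₁=-1.718, θ₂=-0.127, ω₂=-0.634
apply F[6]=+10.000 → step 7: x=0.133, v=1.984, θ₁=-0.022, ω₁=-2.092, θ₂=-0.140, ω₂=-0.685
apply F[7]=+10.000 → step 8: x=0.176, v=2.311, θ₁=-0.068, ω₁=-2.492, θ₂=-0.154, ω₂=-0.713
apply F[8]=+10.000 → step 9: x=0.226, v=2.638, θ₁=-0.122, ω₁=-2.909, θ₂=-0.168, ω₂=-0.722
apply F[9]=+10.000 → step 10: x=0.282, v=2.949, θ₁=-0.185, ω₁=-3.320, θ₂=-0.183, ω₂=-0.721
apply F[10]=+10.000 → step 11: x=0.343, v=3.227, θ₁=-0.255, ω₁=-3.701, θ₂=-0.197, ω₂=-0.728
apply F[11]=+5.194 → step 12: x=0.409, v=3.334, θ₁=-0.331, ω₁=-3.889, θ₂=-0.212, ω₂=-0.750
apply F[12]=-10.000 → step 13: x=0.473, v=3.057, θ₁=-0.406, ω₁=-3.665, θ₂=-0.227, ω₂=-0.729
apply F[13]=-10.000 → step 14: x=0.531, v=2.810, θ₁=-0.478, ω₁=-3.507, θ₂=-0.241, ω₂=-0.688
apply F[14]=-10.000 → step 15: x=0.585, v=2.586, θ₁=-0.547, ω₁=-3.404, θ₂=-0.254, ω₂=-0.626
apply F[15]=-10.000 → step 16: x=0.635, v=2.379, θ₁=-0.614, ω₁=-3.346, θ₂=-0.266, ω₂=-0.549
apply F[16]=-10.000 → step 17: x=0.681, v=2.183, θ₁=-0.681, ω₁=-3.325, θ₂=-0.276, ω₂=-0.458
apply F[17]=-10.000 → step 18: x=0.722, v=1.992, θ₁=-0.747, ω₁=-3.333, θ₂=-0.284, ω₂=-0.358
apply F[18]=-10.000 → step 19: x=0.760, v=1.803, θ₁=-0.814, ω₁=-3.366, θ₂=-0.290, ω₂=-0.252
apply F[19]=-10.000 → step 20: x=0.794, v=1.611, θ₁=-0.882, ω₁=-3.420, θ₂=-0.294, ω₂=-0.143
apply F[20]=-10.000 → step 21: x=0.825, v=1.415, θ₁=-0.951, ω₁=-3.491, θ₂=-0.296, ω₂=-0.034
Max |angle| over trajectory = 0.951 rad = 54.5°.

Answer: 54.5°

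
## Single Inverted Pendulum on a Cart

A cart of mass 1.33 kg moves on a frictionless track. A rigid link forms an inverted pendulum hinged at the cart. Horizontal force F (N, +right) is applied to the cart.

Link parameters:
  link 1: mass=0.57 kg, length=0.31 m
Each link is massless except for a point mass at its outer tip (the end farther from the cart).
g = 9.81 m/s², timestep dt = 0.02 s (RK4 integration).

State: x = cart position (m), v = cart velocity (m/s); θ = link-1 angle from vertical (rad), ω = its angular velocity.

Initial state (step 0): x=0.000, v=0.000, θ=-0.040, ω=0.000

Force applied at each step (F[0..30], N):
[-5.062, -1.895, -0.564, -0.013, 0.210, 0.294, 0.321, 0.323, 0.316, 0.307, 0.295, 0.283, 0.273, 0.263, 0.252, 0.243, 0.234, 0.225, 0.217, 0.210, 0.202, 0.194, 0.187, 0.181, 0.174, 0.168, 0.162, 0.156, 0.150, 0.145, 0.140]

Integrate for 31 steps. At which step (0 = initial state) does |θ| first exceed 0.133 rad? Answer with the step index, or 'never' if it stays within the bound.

Answer: never

Derivation:
apply F[0]=-5.062 → step 1: x=-0.001, v=-0.073, θ=-0.038, ω=0.210
apply F[1]=-1.895 → step 2: x=-0.002, v=-0.098, θ=-0.033, ω=0.269
apply F[2]=-0.564 → step 3: x=-0.004, v=-0.104, θ=-0.028, ω=0.269
apply F[3]=-0.013 → step 4: x=-0.007, v=-0.102, θ=-0.023, ω=0.247
apply F[4]=+0.210 → step 5: x=-0.009, v=-0.097, θ=-0.018, ω=0.219
apply F[5]=+0.294 → step 6: x=-0.010, v=-0.092, θ=-0.014, ω=0.190
apply F[6]=+0.321 → step 7: x=-0.012, v=-0.086, θ=-0.010, ω=0.164
apply F[7]=+0.323 → step 8: x=-0.014, v=-0.080, θ=-0.007, ω=0.140
apply F[8]=+0.316 → step 9: x=-0.015, v=-0.075, θ=-0.005, ω=0.119
apply F[9]=+0.307 → step 10: x=-0.017, v=-0.070, θ=-0.002, ω=0.101
apply F[10]=+0.295 → step 11: x=-0.018, v=-0.066, θ=-0.001, ω=0.086
apply F[11]=+0.283 → step 12: x=-0.019, v=-0.061, θ=0.001, ω=0.072
apply F[12]=+0.273 → step 13: x=-0.021, v=-0.057, θ=0.002, ω=0.060
apply F[13]=+0.263 → step 14: x=-0.022, v=-0.054, θ=0.003, ω=0.050
apply F[14]=+0.252 → step 15: x=-0.023, v=-0.050, θ=0.004, ω=0.041
apply F[15]=+0.243 → step 16: x=-0.024, v=-0.047, θ=0.005, ω=0.034
apply F[16]=+0.234 → step 17: x=-0.025, v=-0.044, θ=0.006, ω=0.027
apply F[17]=+0.225 → step 18: x=-0.026, v=-0.041, θ=0.006, ω=0.021
apply F[18]=+0.217 → step 19: x=-0.026, v=-0.038, θ=0.006, ω=0.017
apply F[19]=+0.210 → step 20: x=-0.027, v=-0.036, θ=0.007, ω=0.012
apply F[20]=+0.202 → step 21: x=-0.028, v=-0.033, θ=0.007, ω=0.009
apply F[21]=+0.194 → step 22: x=-0.028, v=-0.031, θ=0.007, ω=0.006
apply F[22]=+0.187 → step 23: x=-0.029, v=-0.029, θ=0.007, ω=0.003
apply F[23]=+0.181 → step 24: x=-0.030, v=-0.026, θ=0.007, ω=0.001
apply F[24]=+0.174 → step 25: x=-0.030, v=-0.024, θ=0.007, ω=-0.001
apply F[25]=+0.168 → step 26: x=-0.031, v=-0.023, θ=0.007, ω=-0.002
apply F[26]=+0.162 → step 27: x=-0.031, v=-0.021, θ=0.007, ω=-0.004
apply F[27]=+0.156 → step 28: x=-0.031, v=-0.019, θ=0.007, ω=-0.005
apply F[28]=+0.150 → step 29: x=-0.032, v=-0.017, θ=0.007, ω=-0.006
apply F[29]=+0.145 → step 30: x=-0.032, v=-0.016, θ=0.007, ω=-0.006
apply F[30]=+0.140 → step 31: x=-0.032, v=-0.014, θ=0.007, ω=-0.007
max |θ| = 0.040 ≤ 0.133 over all 32 states.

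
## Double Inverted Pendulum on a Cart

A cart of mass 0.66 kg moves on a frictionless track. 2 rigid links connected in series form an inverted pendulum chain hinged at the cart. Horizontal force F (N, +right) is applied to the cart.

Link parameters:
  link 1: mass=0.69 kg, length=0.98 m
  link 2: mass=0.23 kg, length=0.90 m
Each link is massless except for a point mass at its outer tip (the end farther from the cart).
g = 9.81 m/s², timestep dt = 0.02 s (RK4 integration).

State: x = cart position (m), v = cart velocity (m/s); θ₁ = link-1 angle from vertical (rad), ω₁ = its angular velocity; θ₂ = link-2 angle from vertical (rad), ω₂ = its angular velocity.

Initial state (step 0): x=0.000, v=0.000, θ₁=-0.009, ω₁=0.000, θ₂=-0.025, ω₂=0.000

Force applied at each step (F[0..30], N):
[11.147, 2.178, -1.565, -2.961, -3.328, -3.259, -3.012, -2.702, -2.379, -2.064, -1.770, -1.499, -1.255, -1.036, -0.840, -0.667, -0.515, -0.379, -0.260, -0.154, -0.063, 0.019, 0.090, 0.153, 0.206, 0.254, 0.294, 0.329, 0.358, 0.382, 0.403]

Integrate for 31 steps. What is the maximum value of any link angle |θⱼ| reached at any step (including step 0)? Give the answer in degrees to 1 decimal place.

Answer: 2.7°

Derivation:
apply F[0]=+11.147 → step 1: x=0.003, v=0.341, θ₁=-0.012, ω₁=-0.348, θ₂=-0.025, ω₂=-0.004
apply F[1]=+2.178 → step 2: x=0.011, v=0.411, θ₁=-0.020, ω₁=-0.423, θ₂=-0.025, ω₂=-0.007
apply F[2]=-1.565 → step 3: x=0.019, v=0.370, θ₁=-0.028, ω₁=-0.386, θ₂=-0.025, ω₂=-0.007
apply F[3]=-2.961 → step 4: x=0.025, v=0.289, θ₁=-0.035, ω₁=-0.310, θ₂=-0.025, ω₂=-0.005
apply F[4]=-3.328 → step 5: x=0.030, v=0.199, θ₁=-0.041, ω₁=-0.227, θ₂=-0.025, ω₂=-0.001
apply F[5]=-3.259 → step 6: x=0.033, v=0.112, θ₁=-0.044, ω₁=-0.148, θ₂=-0.025, ω₂=0.004
apply F[6]=-3.012 → step 7: x=0.035, v=0.033, θ₁=-0.047, ω₁=-0.078, θ₂=-0.025, ω₂=0.010
apply F[7]=-2.702 → step 8: x=0.035, v=-0.036, θ₁=-0.048, ω₁=-0.019, θ₂=-0.025, ω₂=0.016
apply F[8]=-2.379 → step 9: x=0.033, v=-0.095, θ₁=-0.047, ω₁=0.030, θ₂=-0.025, ω₂=0.023
apply F[9]=-2.064 → step 10: x=0.031, v=-0.144, θ₁=-0.046, ω₁=0.070, θ₂=-0.024, ω₂=0.029
apply F[10]=-1.770 → step 11: x=0.028, v=-0.185, θ₁=-0.045, ω₁=0.101, θ₂=-0.024, ω₂=0.036
apply F[11]=-1.499 → step 12: x=0.024, v=-0.219, θ₁=-0.042, ω₁=0.125, θ₂=-0.023, ω₂=0.042
apply F[12]=-1.255 → step 13: x=0.019, v=-0.245, θ₁=-0.040, ω₁=0.143, θ₂=-0.022, ω₂=0.047
apply F[13]=-1.036 → step 14: x=0.014, v=-0.266, θ₁=-0.037, ω₁=0.155, θ₂=-0.021, ω₂=0.052
apply F[14]=-0.840 → step 15: x=0.008, v=-0.282, θ₁=-0.034, ω₁=0.163, θ₂=-0.020, ω₂=0.056
apply F[15]=-0.667 → step 16: x=0.003, v=-0.294, θ₁=-0.030, ω₁=0.168, θ₂=-0.019, ω₂=0.060
apply F[16]=-0.515 → step 17: x=-0.003, v=-0.301, θ₁=-0.027, ω₁=0.169, θ₂=-0.017, ω₂=0.063
apply F[17]=-0.379 → step 18: x=-0.009, v=-0.306, θ₁=-0.024, ω₁=0.168, θ₂=-0.016, ω₂=0.066
apply F[18]=-0.260 → step 19: x=-0.015, v=-0.308, θ₁=-0.020, ω₁=0.166, θ₂=-0.015, ω₂=0.068
apply F[19]=-0.154 → step 20: x=-0.022, v=-0.308, θ₁=-0.017, ω₁=0.161, θ₂=-0.013, ω₂=0.069
apply F[20]=-0.063 → step 21: x=-0.028, v=-0.305, θ₁=-0.014, ω₁=0.156, θ₂=-0.012, ω₂=0.070
apply F[21]=+0.019 → step 22: x=-0.034, v=-0.301, θ₁=-0.011, ω₁=0.149, θ₂=-0.011, ω₂=0.070
apply F[22]=+0.090 → step 23: x=-0.040, v=-0.296, θ₁=-0.008, ω₁=0.142, θ₂=-0.009, ω₂=0.070
apply F[23]=+0.153 → step 24: x=-0.046, v=-0.290, θ₁=-0.005, ω₁=0.134, θ₂=-0.008, ω₂=0.069
apply F[24]=+0.206 → step 25: x=-0.051, v=-0.282, θ₁=-0.003, ω₁=0.126, θ₂=-0.006, ω₂=0.068
apply F[25]=+0.254 → step 26: x=-0.057, v=-0.274, θ₁=-0.000, ω₁=0.118, θ₂=-0.005, ω₂=0.067
apply F[26]=+0.294 → step 27: x=-0.062, v=-0.266, θ₁=0.002, ω₁=0.110, θ₂=-0.004, ω₂=0.065
apply F[27]=+0.329 → step 28: x=-0.068, v=-0.257, θ₁=0.004, ω₁=0.102, θ₂=-0.002, ω₂=0.063
apply F[28]=+0.358 → step 29: x=-0.073, v=-0.247, θ₁=0.006, ω₁=0.094, θ₂=-0.001, ω₂=0.061
apply F[29]=+0.382 → step 30: x=-0.077, v=-0.238, θ₁=0.008, ω₁=0.086, θ₂=-0.000, ω₂=0.059
apply F[30]=+0.403 → step 31: x=-0.082, v=-0.228, θ₁=0.010, ω₁=0.078, θ₂=0.001, ω₂=0.057
Max |angle| over trajectory = 0.048 rad = 2.7°.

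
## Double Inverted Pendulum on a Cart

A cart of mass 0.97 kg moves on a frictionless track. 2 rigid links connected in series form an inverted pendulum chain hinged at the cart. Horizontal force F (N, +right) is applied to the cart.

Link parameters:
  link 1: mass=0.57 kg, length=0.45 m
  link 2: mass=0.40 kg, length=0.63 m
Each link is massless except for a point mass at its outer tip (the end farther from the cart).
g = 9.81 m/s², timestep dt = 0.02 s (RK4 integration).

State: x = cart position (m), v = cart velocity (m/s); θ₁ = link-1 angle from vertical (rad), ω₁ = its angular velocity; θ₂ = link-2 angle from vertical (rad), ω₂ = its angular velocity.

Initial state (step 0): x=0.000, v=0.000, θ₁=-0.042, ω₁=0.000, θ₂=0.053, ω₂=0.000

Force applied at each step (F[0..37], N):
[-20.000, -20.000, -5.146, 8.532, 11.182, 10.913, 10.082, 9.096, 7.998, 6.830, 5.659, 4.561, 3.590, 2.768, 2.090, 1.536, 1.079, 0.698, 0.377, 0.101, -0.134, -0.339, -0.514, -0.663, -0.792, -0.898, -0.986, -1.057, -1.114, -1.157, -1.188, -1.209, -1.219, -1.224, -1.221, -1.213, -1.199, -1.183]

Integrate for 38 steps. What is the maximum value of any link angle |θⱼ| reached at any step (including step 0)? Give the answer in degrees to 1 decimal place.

Answer: 7.5°

Derivation:
apply F[0]=-20.000 → step 1: x=-0.004, v=-0.404, θ₁=-0.034, ω₁=0.851, θ₂=0.054, ω₂=0.052
apply F[1]=-20.000 → step 2: x=-0.016, v=-0.812, θ₁=-0.008, ω₁=1.725, θ₂=0.055, ω₂=0.091
apply F[2]=-5.146 → step 3: x=-0.034, v=-0.920, θ₁=0.029, ω₁=1.957, θ₂=0.057, ω₂=0.111
apply F[3]=+8.532 → step 4: x=-0.050, v=-0.752, θ₁=0.064, ω₁=1.603, θ₂=0.059, ω₂=0.116
apply F[4]=+11.182 → step 5: x=-0.063, v=-0.537, θ₁=0.092, ω₁=1.167, θ₂=0.062, ω₂=0.107
apply F[5]=+10.913 → step 6: x=-0.072, v=-0.334, θ₁=0.111, ω₁=0.773, θ₂=0.064, ω₂=0.084
apply F[6]=+10.082 → step 7: x=-0.077, v=-0.151, θ₁=0.124, ω₁=0.439, θ₂=0.065, ω₂=0.053
apply F[7]=+9.096 → step 8: x=-0.078, v=0.010, θ₁=0.130, ω₁=0.161, θ₂=0.066, ω₂=0.018
apply F[8]=+7.998 → step 9: x=-0.076, v=0.147, θ₁=0.131, ω₁=-0.064, θ₂=0.066, ω₂=-0.019
apply F[9]=+6.830 → step 10: x=-0.072, v=0.261, θ₁=0.128, ω₁=-0.238, θ₂=0.065, ω₂=-0.055
apply F[10]=+5.659 → step 11: x=-0.066, v=0.352, θ₁=0.122, ω₁=-0.365, θ₂=0.063, ω₂=-0.089
apply F[11]=+4.561 → step 12: x=-0.059, v=0.423, θ₁=0.113, ω₁=-0.452, θ₂=0.061, ω₂=-0.119
apply F[12]=+3.590 → step 13: x=-0.050, v=0.475, θ₁=0.104, ω₁=-0.506, θ₂=0.059, ω₂=-0.145
apply F[13]=+2.768 → step 14: x=-0.040, v=0.513, θ₁=0.093, ω₁=-0.534, θ₂=0.056, ω₂=-0.166
apply F[14]=+2.090 → step 15: x=-0.029, v=0.539, θ₁=0.083, ω₁=-0.543, θ₂=0.052, ω₂=-0.184
apply F[15]=+1.536 → step 16: x=-0.018, v=0.556, θ₁=0.072, ω₁=-0.538, θ₂=0.048, ω₂=-0.199
apply F[16]=+1.079 → step 17: x=-0.007, v=0.565, θ₁=0.061, ω₁=-0.524, θ₂=0.044, ω₂=-0.209
apply F[17]=+0.698 → step 18: x=0.004, v=0.569, θ₁=0.051, ω₁=-0.503, θ₂=0.040, ω₂=-0.217
apply F[18]=+0.377 → step 19: x=0.016, v=0.568, θ₁=0.041, ω₁=-0.478, θ₂=0.036, ω₂=-0.221
apply F[19]=+0.101 → step 20: x=0.027, v=0.563, θ₁=0.032, ω₁=-0.450, θ₂=0.031, ω₂=-0.223
apply F[20]=-0.134 → step 21: x=0.038, v=0.554, θ₁=0.023, ω₁=-0.420, θ₂=0.027, ω₂=-0.222
apply F[21]=-0.339 → step 22: x=0.049, v=0.544, θ₁=0.015, ω₁=-0.390, θ₂=0.022, ω₂=-0.219
apply F[22]=-0.514 → step 23: x=0.060, v=0.531, θ₁=0.008, ω₁=-0.359, θ₂=0.018, ω₂=-0.215
apply F[23]=-0.663 → step 24: x=0.070, v=0.516, θ₁=0.001, ω₁=-0.328, θ₂=0.014, ω₂=-0.208
apply F[24]=-0.792 → step 25: x=0.081, v=0.501, θ₁=-0.005, ω₁=-0.298, θ₂=0.010, ω₂=-0.201
apply F[25]=-0.898 → step 26: x=0.090, v=0.484, θ₁=-0.011, ω₁=-0.269, θ₂=0.006, ω₂=-0.193
apply F[26]=-0.986 → step 27: x=0.100, v=0.466, θ₁=-0.016, ω₁=-0.241, θ₂=0.002, ω₂=-0.184
apply F[27]=-1.057 → step 28: x=0.109, v=0.448, θ₁=-0.021, ω₁=-0.215, θ₂=-0.002, ω₂=-0.174
apply F[28]=-1.114 → step 29: x=0.118, v=0.429, θ₁=-0.025, ω₁=-0.190, θ₂=-0.005, ω₂=-0.163
apply F[29]=-1.157 → step 30: x=0.126, v=0.411, θ₁=-0.028, ω₁=-0.166, θ₂=-0.008, ω₂=-0.153
apply F[30]=-1.188 → step 31: x=0.134, v=0.392, θ₁=-0.031, ω₁=-0.144, θ₂=-0.011, ω₂=-0.142
apply F[31]=-1.209 → step 32: x=0.142, v=0.374, θ₁=-0.034, ω₁=-0.123, θ₂=-0.014, ω₂=-0.131
apply F[32]=-1.219 → step 33: x=0.149, v=0.355, θ₁=-0.036, ω₁=-0.104, θ₂=-0.016, ω₂=-0.121
apply F[33]=-1.224 → step 34: x=0.156, v=0.337, θ₁=-0.038, ω₁=-0.087, θ₂=-0.019, ω₂=-0.110
apply F[34]=-1.221 → step 35: x=0.163, v=0.320, θ₁=-0.040, ω₁=-0.071, θ₂=-0.021, ω₂=-0.100
apply F[35]=-1.213 → step 36: x=0.169, v=0.303, θ₁=-0.041, ω₁=-0.056, θ₂=-0.023, ω₂=-0.090
apply F[36]=-1.199 → step 37: x=0.175, v=0.286, θ₁=-0.042, ω₁=-0.043, θ₂=-0.024, ω₂=-0.081
apply F[37]=-1.183 → step 38: x=0.180, v=0.270, θ₁=-0.043, ω₁=-0.031, θ₂=-0.026, ω₂=-0.072
Max |angle| over trajectory = 0.131 rad = 7.5°.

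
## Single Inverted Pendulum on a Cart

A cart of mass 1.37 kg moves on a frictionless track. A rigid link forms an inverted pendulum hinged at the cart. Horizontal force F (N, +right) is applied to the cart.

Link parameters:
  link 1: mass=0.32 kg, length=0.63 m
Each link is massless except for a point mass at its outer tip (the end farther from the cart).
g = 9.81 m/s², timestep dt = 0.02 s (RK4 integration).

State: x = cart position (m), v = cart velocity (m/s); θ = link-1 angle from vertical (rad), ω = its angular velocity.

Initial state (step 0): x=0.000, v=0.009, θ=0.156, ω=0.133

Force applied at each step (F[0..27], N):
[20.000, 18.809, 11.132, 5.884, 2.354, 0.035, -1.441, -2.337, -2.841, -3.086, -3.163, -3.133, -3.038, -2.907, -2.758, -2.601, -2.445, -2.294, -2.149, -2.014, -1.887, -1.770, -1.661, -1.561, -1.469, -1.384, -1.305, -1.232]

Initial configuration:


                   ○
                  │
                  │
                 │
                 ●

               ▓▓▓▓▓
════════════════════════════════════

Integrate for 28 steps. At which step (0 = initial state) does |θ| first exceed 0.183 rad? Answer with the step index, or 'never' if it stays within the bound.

Answer: never

Derivation:
apply F[0]=+20.000 → step 1: x=0.003, v=0.292, θ=0.155, ω=-0.263
apply F[1]=+18.809 → step 2: x=0.012, v=0.559, θ=0.146, ω=-0.634
apply F[2]=+11.132 → step 3: x=0.024, v=0.715, θ=0.131, ω=-0.836
apply F[3]=+5.884 → step 4: x=0.039, v=0.795, θ=0.113, ω=-0.925
apply F[4]=+2.354 → step 5: x=0.056, v=0.825, θ=0.095, ω=-0.939
apply F[5]=+0.035 → step 6: x=0.072, v=0.822, θ=0.076, ω=-0.908
apply F[6]=-1.441 → step 7: x=0.088, v=0.798, θ=0.059, ω=-0.849
apply F[7]=-2.337 → step 8: x=0.104, v=0.761, θ=0.043, ω=-0.775
apply F[8]=-2.841 → step 9: x=0.119, v=0.718, θ=0.028, ω=-0.696
apply F[9]=-3.086 → step 10: x=0.132, v=0.672, θ=0.015, ω=-0.617
apply F[10]=-3.163 → step 11: x=0.145, v=0.626, θ=0.003, ω=-0.540
apply F[11]=-3.133 → step 12: x=0.158, v=0.580, θ=-0.007, ω=-0.468
apply F[12]=-3.038 → step 13: x=0.169, v=0.536, θ=-0.016, ω=-0.402
apply F[13]=-2.907 → step 14: x=0.179, v=0.495, θ=-0.023, ω=-0.342
apply F[14]=-2.758 → step 15: x=0.188, v=0.456, θ=-0.029, ω=-0.288
apply F[15]=-2.601 → step 16: x=0.197, v=0.419, θ=-0.035, ω=-0.241
apply F[16]=-2.445 → step 17: x=0.205, v=0.385, θ=-0.039, ω=-0.198
apply F[17]=-2.294 → step 18: x=0.213, v=0.354, θ=-0.043, ω=-0.161
apply F[18]=-2.149 → step 19: x=0.219, v=0.324, θ=-0.045, ω=-0.128
apply F[19]=-2.014 → step 20: x=0.226, v=0.297, θ=-0.048, ω=-0.099
apply F[20]=-1.887 → step 21: x=0.231, v=0.272, θ=-0.049, ω=-0.074
apply F[21]=-1.770 → step 22: x=0.237, v=0.248, θ=-0.051, ω=-0.052
apply F[22]=-1.661 → step 23: x=0.241, v=0.226, θ=-0.052, ω=-0.034
apply F[23]=-1.561 → step 24: x=0.246, v=0.206, θ=-0.052, ω=-0.018
apply F[24]=-1.469 → step 25: x=0.250, v=0.187, θ=-0.052, ω=-0.004
apply F[25]=-1.384 → step 26: x=0.253, v=0.169, θ=-0.052, ω=0.008
apply F[26]=-1.305 → step 27: x=0.256, v=0.152, θ=-0.052, ω=0.019
apply F[27]=-1.232 → step 28: x=0.259, v=0.137, θ=-0.052, ω=0.027
max |θ| = 0.156 ≤ 0.183 over all 29 states.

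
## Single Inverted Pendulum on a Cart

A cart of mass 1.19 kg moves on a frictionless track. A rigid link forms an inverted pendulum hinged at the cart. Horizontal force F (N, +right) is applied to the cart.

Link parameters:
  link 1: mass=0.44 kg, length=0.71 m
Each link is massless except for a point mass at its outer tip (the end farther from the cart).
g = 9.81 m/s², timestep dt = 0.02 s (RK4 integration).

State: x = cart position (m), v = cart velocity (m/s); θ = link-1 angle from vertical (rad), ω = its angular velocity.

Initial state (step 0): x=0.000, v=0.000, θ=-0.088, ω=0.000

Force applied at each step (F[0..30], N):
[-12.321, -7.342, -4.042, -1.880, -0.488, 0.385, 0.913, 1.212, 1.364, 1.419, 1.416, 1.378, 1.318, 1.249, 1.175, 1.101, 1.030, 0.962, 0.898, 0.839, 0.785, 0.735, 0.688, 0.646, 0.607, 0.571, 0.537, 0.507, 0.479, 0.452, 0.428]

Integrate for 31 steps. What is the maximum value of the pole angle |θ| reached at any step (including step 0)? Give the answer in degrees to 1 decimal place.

apply F[0]=-12.321 → step 1: x=-0.002, v=-0.200, θ=-0.085, ω=0.257
apply F[1]=-7.342 → step 2: x=-0.007, v=-0.317, θ=-0.079, ω=0.399
apply F[2]=-4.042 → step 3: x=-0.014, v=-0.380, θ=-0.070, ω=0.466
apply F[3]=-1.880 → step 4: x=-0.022, v=-0.407, θ=-0.061, ω=0.486
apply F[4]=-0.488 → step 5: x=-0.030, v=-0.411, θ=-0.051, ω=0.476
apply F[5]=+0.385 → step 6: x=-0.038, v=-0.401, θ=-0.042, ω=0.449
apply F[6]=+0.913 → step 7: x=-0.046, v=-0.383, θ=-0.033, ω=0.414
apply F[7]=+1.212 → step 8: x=-0.054, v=-0.361, θ=-0.025, ω=0.374
apply F[8]=+1.364 → step 9: x=-0.061, v=-0.336, θ=-0.018, ω=0.333
apply F[9]=+1.419 → step 10: x=-0.067, v=-0.311, θ=-0.012, ω=0.294
apply F[10]=+1.416 → step 11: x=-0.073, v=-0.287, θ=-0.007, ω=0.257
apply F[11]=+1.378 → step 12: x=-0.079, v=-0.263, θ=-0.002, ω=0.223
apply F[12]=+1.318 → step 13: x=-0.084, v=-0.241, θ=0.002, ω=0.192
apply F[13]=+1.249 → step 14: x=-0.088, v=-0.221, θ=0.006, ω=0.164
apply F[14]=+1.175 → step 15: x=-0.092, v=-0.201, θ=0.009, ω=0.139
apply F[15]=+1.101 → step 16: x=-0.096, v=-0.184, θ=0.012, ω=0.117
apply F[16]=+1.030 → step 17: x=-0.100, v=-0.167, θ=0.014, ω=0.097
apply F[17]=+0.962 → step 18: x=-0.103, v=-0.152, θ=0.015, ω=0.080
apply F[18]=+0.898 → step 19: x=-0.106, v=-0.138, θ=0.017, ω=0.065
apply F[19]=+0.839 → step 20: x=-0.109, v=-0.125, θ=0.018, ω=0.052
apply F[20]=+0.785 → step 21: x=-0.111, v=-0.114, θ=0.019, ω=0.040
apply F[21]=+0.735 → step 22: x=-0.113, v=-0.103, θ=0.020, ω=0.030
apply F[22]=+0.688 → step 23: x=-0.115, v=-0.093, θ=0.020, ω=0.021
apply F[23]=+0.646 → step 24: x=-0.117, v=-0.083, θ=0.021, ω=0.014
apply F[24]=+0.607 → step 25: x=-0.118, v=-0.074, θ=0.021, ω=0.007
apply F[25]=+0.571 → step 26: x=-0.120, v=-0.066, θ=0.021, ω=0.002
apply F[26]=+0.537 → step 27: x=-0.121, v=-0.059, θ=0.021, ω=-0.003
apply F[27]=+0.507 → step 28: x=-0.122, v=-0.052, θ=0.021, ω=-0.007
apply F[28]=+0.479 → step 29: x=-0.123, v=-0.045, θ=0.021, ω=-0.011
apply F[29]=+0.452 → step 30: x=-0.124, v=-0.039, θ=0.020, ω=-0.014
apply F[30]=+0.428 → step 31: x=-0.125, v=-0.033, θ=0.020, ω=-0.016
Max |angle| over trajectory = 0.088 rad = 5.0°.

Answer: 5.0°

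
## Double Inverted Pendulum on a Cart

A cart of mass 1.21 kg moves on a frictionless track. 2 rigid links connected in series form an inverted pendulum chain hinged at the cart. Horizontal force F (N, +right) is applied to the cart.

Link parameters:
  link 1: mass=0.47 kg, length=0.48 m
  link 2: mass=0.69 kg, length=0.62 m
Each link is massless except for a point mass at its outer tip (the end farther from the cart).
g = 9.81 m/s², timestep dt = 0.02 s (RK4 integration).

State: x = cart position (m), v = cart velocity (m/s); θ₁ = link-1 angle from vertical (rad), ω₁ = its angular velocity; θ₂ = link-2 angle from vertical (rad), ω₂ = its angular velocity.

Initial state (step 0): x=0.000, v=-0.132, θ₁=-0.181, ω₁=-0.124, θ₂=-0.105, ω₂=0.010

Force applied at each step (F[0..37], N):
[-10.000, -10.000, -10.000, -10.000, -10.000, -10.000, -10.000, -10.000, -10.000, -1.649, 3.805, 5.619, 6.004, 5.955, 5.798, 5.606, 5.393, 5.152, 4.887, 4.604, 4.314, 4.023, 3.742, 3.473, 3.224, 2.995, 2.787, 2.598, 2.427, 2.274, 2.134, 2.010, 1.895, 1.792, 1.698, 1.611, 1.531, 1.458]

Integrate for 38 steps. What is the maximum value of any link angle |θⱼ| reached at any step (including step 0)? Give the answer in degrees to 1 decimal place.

Answer: 10.4°

Derivation:
apply F[0]=-10.000 → step 1: x=-0.004, v=-0.260, θ₁=-0.182, ω₁=0.014, θ₂=-0.104, ω₂=0.076
apply F[1]=-10.000 → step 2: x=-0.010, v=-0.388, θ₁=-0.180, ω₁=0.152, θ₂=-0.102, ω₂=0.142
apply F[2]=-10.000 → step 3: x=-0.019, v=-0.517, θ₁=-0.176, ω₁=0.294, θ₂=-0.098, ω₂=0.209
apply F[3]=-10.000 → step 4: x=-0.031, v=-0.648, θ₁=-0.169, ω₁=0.442, θ₂=-0.094, ω₂=0.273
apply F[4]=-10.000 → step 5: x=-0.045, v=-0.780, θ₁=-0.158, ω₁=0.601, θ₂=-0.088, ω₂=0.334
apply F[5]=-10.000 → step 6: x=-0.062, v=-0.915, θ₁=-0.145, ω₁=0.775, θ₂=-0.080, ω₂=0.390
apply F[6]=-10.000 → step 7: x=-0.082, v=-1.054, θ₁=-0.127, ω₁=0.969, θ₂=-0.072, ω₂=0.438
apply F[7]=-10.000 → step 8: x=-0.105, v=-1.197, θ₁=-0.106, ω₁=1.188, θ₂=-0.063, ω₂=0.477
apply F[8]=-10.000 → step 9: x=-0.130, v=-1.346, θ₁=-0.079, ω₁=1.437, θ₂=-0.053, ω₂=0.504
apply F[9]=-1.649 → step 10: x=-0.157, v=-1.362, θ₁=-0.051, ω₁=1.435, θ₂=-0.043, ω₂=0.516
apply F[10]=+3.805 → step 11: x=-0.184, v=-1.293, θ₁=-0.024, ω₁=1.277, θ₂=-0.032, ω₂=0.515
apply F[11]=+5.619 → step 12: x=-0.208, v=-1.198, θ₁=-0.000, ω₁=1.083, θ₂=-0.022, ω₂=0.504
apply F[12]=+6.004 → step 13: x=-0.231, v=-1.101, θ₁=0.020, ω₁=0.900, θ₂=-0.012, ω₂=0.484
apply F[13]=+5.955 → step 14: x=-0.253, v=-1.007, θ₁=0.036, ω₁=0.738, θ₂=-0.003, ω₂=0.457
apply F[14]=+5.798 → step 15: x=-0.272, v=-0.920, θ₁=0.049, ω₁=0.597, θ₂=0.006, ω₂=0.425
apply F[15]=+5.606 → step 16: x=-0.289, v=-0.837, θ₁=0.060, ω₁=0.475, θ₂=0.014, ω₂=0.390
apply F[16]=+5.393 → step 17: x=-0.305, v=-0.760, θ₁=0.068, ω₁=0.369, θ₂=0.021, ω₂=0.353
apply F[17]=+5.152 → step 18: x=-0.320, v=-0.689, θ₁=0.075, ω₁=0.278, θ₂=0.028, ω₂=0.316
apply F[18]=+4.887 → step 19: x=-0.333, v=-0.623, θ₁=0.080, ω₁=0.201, θ₂=0.034, ω₂=0.279
apply F[19]=+4.604 → step 20: x=-0.345, v=-0.562, θ₁=0.083, ω₁=0.135, θ₂=0.039, ω₂=0.244
apply F[20]=+4.314 → step 21: x=-0.355, v=-0.507, θ₁=0.085, ω₁=0.081, θ₂=0.044, ω₂=0.210
apply F[21]=+4.023 → step 22: x=-0.365, v=-0.457, θ₁=0.086, ω₁=0.036, θ₂=0.048, ω₂=0.179
apply F[22]=+3.742 → step 23: x=-0.374, v=-0.411, θ₁=0.087, ω₁=0.000, θ₂=0.051, ω₂=0.149
apply F[23]=+3.473 → step 24: x=-0.382, v=-0.371, θ₁=0.087, ω₁=-0.029, θ₂=0.054, ω₂=0.122
apply F[24]=+3.224 → step 25: x=-0.389, v=-0.334, θ₁=0.086, ω₁=-0.051, θ₂=0.056, ω₂=0.097
apply F[25]=+2.995 → step 26: x=-0.395, v=-0.300, θ₁=0.085, ω₁=-0.069, θ₂=0.058, ω₂=0.075
apply F[26]=+2.787 → step 27: x=-0.401, v=-0.270, θ₁=0.083, ω₁=-0.082, θ₂=0.059, ω₂=0.055
apply F[27]=+2.598 → step 28: x=-0.406, v=-0.243, θ₁=0.081, ω₁=-0.091, θ₂=0.060, ω₂=0.037
apply F[28]=+2.427 → step 29: x=-0.410, v=-0.218, θ₁=0.079, ω₁=-0.098, θ₂=0.060, ω₂=0.022
apply F[29]=+2.274 → step 30: x=-0.415, v=-0.195, θ₁=0.077, ω₁=-0.103, θ₂=0.061, ω₂=0.008
apply F[30]=+2.134 → step 31: x=-0.418, v=-0.174, θ₁=0.075, ω₁=-0.106, θ₂=0.061, ω₂=-0.005
apply F[31]=+2.010 → step 32: x=-0.422, v=-0.155, θ₁=0.073, ω₁=-0.107, θ₂=0.061, ω₂=-0.015
apply F[32]=+1.895 → step 33: x=-0.424, v=-0.137, θ₁=0.071, ω₁=-0.107, θ₂=0.060, ω₂=-0.024
apply F[33]=+1.792 → step 34: x=-0.427, v=-0.121, θ₁=0.069, ω₁=-0.107, θ₂=0.060, ω₂=-0.032
apply F[34]=+1.698 → step 35: x=-0.429, v=-0.105, θ₁=0.067, ω₁=-0.106, θ₂=0.059, ω₂=-0.039
apply F[35]=+1.611 → step 36: x=-0.431, v=-0.091, θ₁=0.065, ω₁=-0.104, θ₂=0.058, ω₂=-0.045
apply F[36]=+1.531 → step 37: x=-0.433, v=-0.078, θ₁=0.063, ω₁=-0.102, θ₂=0.057, ω₂=-0.049
apply F[37]=+1.458 → step 38: x=-0.434, v=-0.065, θ₁=0.061, ω₁=-0.100, θ₂=0.056, ω₂=-0.053
Max |angle| over trajectory = 0.182 rad = 10.4°.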